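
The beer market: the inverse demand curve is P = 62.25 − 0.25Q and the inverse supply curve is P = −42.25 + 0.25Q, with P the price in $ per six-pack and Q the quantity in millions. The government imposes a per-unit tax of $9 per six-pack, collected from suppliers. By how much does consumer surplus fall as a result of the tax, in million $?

Consumer surplus falls by $900 million.

Inverting to Q(P) form: Qd = 249 − 4P; Qs = 4P + 169.
Before the tax: set 249 − 4P = 4P + 169 → P* = $10, Q* = 209.
With the tax collected from suppliers, supply shifts: Qs = 4(P − 9) + 169.
New equilibrium: consumers pay $14.5, suppliers receive $5.5, Q = 191. (Wedge: Pb − Ps = 9.)
ΔCS is the trapezoid between Q = 191 and Q = 209 of height $4.5: ½ · (209 + 191) · 4.5 = $900.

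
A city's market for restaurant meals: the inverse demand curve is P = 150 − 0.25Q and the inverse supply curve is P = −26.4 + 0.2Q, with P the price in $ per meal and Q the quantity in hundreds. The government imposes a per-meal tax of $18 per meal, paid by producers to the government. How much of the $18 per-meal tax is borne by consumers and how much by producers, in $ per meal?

Consumers bear $10 per meal; producers bear $8 per meal.

Inverting to Q(P) form: Qd = 600 − 4P; Qs = 5P + 132.
Without the tax, 600 − 4P = 5P + 132 gives 9P = 468, so P* = $52 and Q* = 392.
With the tax collected from producers, supply shifts: Qs = 5(P − 18) + 132.
Solving gives Q = 352 with consumers paying $62 and producers receiving $44 (the $18 wedge).
Burden on consumers: $10; on producers: $8. (They sum to $18.)
The less price-elastic side of the market bears the larger share of a per-unit tax.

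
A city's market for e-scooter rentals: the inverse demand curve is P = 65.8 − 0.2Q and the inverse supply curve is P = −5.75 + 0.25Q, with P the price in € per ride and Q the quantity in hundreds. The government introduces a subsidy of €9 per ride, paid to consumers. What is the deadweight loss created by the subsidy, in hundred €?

Rewrite in direct form: Qd = 329 − 5P and Qs = 4P + 23.
Before the subsidy: set 329 − 5P = 4P + 23 → P* = €34, Q* = 159.
With a per-unit subsidy paid to consumers, each effectively pays P − 9, so demand becomes Qd = 329 − 5(P − 9).
New equilibrium: consumers pay €30, suppliers receive €39, Q = 179. (Wedge: Pb − Ps = −9.)
Quantity rises by |ΔQ| = |159 − 179| = 20.
DWL = ½ · t · |ΔQ| = ½ · 9 · 20 = €90.

Deadweight loss = €90 hundred.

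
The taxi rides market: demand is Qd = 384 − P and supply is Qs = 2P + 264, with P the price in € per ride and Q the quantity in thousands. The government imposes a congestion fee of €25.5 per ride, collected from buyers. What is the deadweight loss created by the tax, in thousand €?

Deadweight loss = €216.75 thousand.

Before the tax: set 384 − P = 2P + 264 → P* = €40, Q* = 344.
With the tax collected from buyers, demand (in seller-price terms) shifts: Qd = 384 − (P + 25.5).
Solving gives Q = 327 with buyers paying €57 and suppliers receiving €31.5 (the €25.5 wedge).
Quantity falls by |ΔQ| = |344 − 327| = 17.
DWL = ½ · t · |ΔQ| = ½ · 25.5 · 17 = €216.75.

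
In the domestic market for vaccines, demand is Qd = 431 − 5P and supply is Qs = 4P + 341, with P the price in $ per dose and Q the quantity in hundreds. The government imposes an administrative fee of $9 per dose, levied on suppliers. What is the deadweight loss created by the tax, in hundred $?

Deadweight loss = $90 hundred.

Without the tax, 431 − 5P = 4P + 341 gives 9P = 90, so P* = $10 and Q* = 381.
With the tax collected from suppliers, supply shifts: Qs = 4(P − 9) + 341.
New equilibrium: consumers pay $14, suppliers receive $5, Q = 361. (Wedge: Pb − Ps = 9.)
Quantity falls by |ΔQ| = |381 − 361| = 20.
DWL = ½ · t · |ΔQ| = ½ · 9 · 20 = $90.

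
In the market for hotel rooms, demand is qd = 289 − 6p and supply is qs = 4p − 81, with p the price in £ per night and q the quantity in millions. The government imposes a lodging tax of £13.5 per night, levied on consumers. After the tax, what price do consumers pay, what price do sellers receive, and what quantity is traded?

Before the tax: set 289 − 6p = 4p − 81 → p* = £37, q* = 67.
With the tax collected from consumers, demand (in seller-price terms) shifts: qd = 289 − 6(p + 13.5).
Solving gives q = 34.6 with consumers paying £42.4 and sellers receiving £28.9 (the £13.5 wedge).

Consumers pay £42.4; sellers receive £28.9; quantity = 34.6.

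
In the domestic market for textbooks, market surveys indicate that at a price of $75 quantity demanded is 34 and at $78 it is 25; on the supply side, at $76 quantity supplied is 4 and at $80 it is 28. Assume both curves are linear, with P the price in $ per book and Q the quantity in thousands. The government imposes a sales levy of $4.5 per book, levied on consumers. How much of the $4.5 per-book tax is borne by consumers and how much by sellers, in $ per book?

Consumers bear $3 per book; sellers bear $1.5 per book.

Demand slope: (25 − 34)/(78 − 75) = -3, so Qd = 259 − 3P.
Supply slope: (28 − 4)/(80 − 76) = 6, so Qs = 6P − 452.
Before the tax: set 259 − 3P = 6P − 452 → P* = $79, Q* = 22.
With the tax collected from consumers, demand (in seller-price terms) shifts: Qd = 259 − 3(P + 4.5).
Solving gives Q = 13 with consumers paying $82 and sellers receiving $77.5 (the $4.5 wedge).
Burden on consumers: $3; on sellers: $1.5. (They sum to $4.5.)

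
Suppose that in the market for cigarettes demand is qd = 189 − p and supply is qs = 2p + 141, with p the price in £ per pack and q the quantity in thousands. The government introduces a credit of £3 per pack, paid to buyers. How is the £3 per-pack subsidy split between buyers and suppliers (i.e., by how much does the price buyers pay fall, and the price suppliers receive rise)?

Before the subsidy: set 189 − p = 2p + 141 → p* = £16, q* = 173.
With a per-unit subsidy paid to buyers, each effectively pays p − 3, so demand becomes qd = 189 − (p − 3).
New equilibrium: buyers pay £14, suppliers receive £17, q = 175. (Wedge: pb − ps = −3.)
Gain to buyers: £2; to suppliers: £1. (They sum to £3.)

Buyers gain £2 per pack; suppliers gain £1 per pack.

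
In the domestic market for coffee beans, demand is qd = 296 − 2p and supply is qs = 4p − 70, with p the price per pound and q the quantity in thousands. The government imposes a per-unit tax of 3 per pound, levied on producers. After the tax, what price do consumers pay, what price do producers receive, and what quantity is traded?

Consumers pay 63; producers receive 60; quantity = 170.

Without the tax, 296 − 2p = 4p − 70 gives 6p = 366, so p* = 61 and q* = 174.
With the tax collected from producers, supply shifts: qs = 4(p − 3) − 70.
Solving gives q = 170 with consumers paying 63 and producers receiving 60 (the 3 wedge).
The less price-elastic side of the market bears the larger share of a per-unit tax.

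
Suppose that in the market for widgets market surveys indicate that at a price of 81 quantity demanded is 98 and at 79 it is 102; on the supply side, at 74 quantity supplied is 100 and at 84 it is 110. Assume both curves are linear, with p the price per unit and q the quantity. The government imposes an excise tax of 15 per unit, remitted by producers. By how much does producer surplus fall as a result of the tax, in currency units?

Demand slope: (102 − 98)/(79 − 81) = -2, so qd = 260 − 2p.
Supply slope: (110 − 100)/(84 − 74) = 1, so qs = p + 26.
Without the tax, 260 − 2p = p + 26 gives 3p = 234, so p* = 78 and q* = 104.
With the tax collected from producers, supply shifts: qs = (p − 15) + 26.
New equilibrium: buyers pay 83, producers receive 68, q = 94. (Wedge: pb − ps = 15.)
ΔPS is the trapezoid between Q = 94 and Q = 104 of height 10: ½ · (104 + 94) · 10 = 990.

Producer surplus falls by 990.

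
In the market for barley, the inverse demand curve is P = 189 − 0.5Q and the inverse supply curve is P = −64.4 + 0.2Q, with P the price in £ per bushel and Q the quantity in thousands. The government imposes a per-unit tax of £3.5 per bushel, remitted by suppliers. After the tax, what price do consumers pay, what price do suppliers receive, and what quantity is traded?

Consumers pay £10.5; suppliers receive £7; quantity = 357.

Rewrite in direct form: Qd = 378 − 2P and Qs = 5P + 322.
Without the tax, 378 − 2P = 5P + 322 gives 7P = 56, so P* = £8 and Q* = 362.
With the tax collected from suppliers, supply shifts: Qs = 5(P − 3.5) + 322.
Solving gives Q = 357 with consumers paying £10.5 and suppliers receiving £7 (the £3.5 wedge).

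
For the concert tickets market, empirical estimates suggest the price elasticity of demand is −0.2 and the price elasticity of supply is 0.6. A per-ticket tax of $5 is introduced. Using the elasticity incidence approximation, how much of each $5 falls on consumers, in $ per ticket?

Incidence ratio: consumers' share ≈ εs / (εs + |εd|) = 0.6 / (0.6 + 0.2) = 0.75.
So consumers bear ≈ 0.75 × $5 = $3.75; sellers bear $1.25.

Consumers bear ≈ $3.75 per ticket.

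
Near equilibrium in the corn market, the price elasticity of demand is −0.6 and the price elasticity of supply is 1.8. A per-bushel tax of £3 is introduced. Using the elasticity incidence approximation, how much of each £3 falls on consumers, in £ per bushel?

Consumers bear ≈ £2.25 per bushel.

Incidence ratio: consumers' share ≈ εs / (εs + |εd|) = 1.8 / (1.8 + 0.6) = 0.75.
So consumers bear ≈ 0.75 × £3 = £2.25; sellers bear £0.75.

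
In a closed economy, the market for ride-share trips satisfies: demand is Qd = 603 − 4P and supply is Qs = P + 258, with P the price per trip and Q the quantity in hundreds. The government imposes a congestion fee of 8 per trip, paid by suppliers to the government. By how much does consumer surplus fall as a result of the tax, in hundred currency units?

Consumer surplus falls by 518.08 hundred.

Before the tax: set 603 − 4P = P + 258 → P* = 69, Q* = 327.
With the tax collected from suppliers, supply shifts: Qs = (P − 8) + 258.
New equilibrium: buyers pay 70.6, suppliers receive 62.6, Q = 320.6. (Wedge: Pb − Ps = 8.)
ΔCS is the trapezoid between Q = 320.6 and Q = 327 of height 1.6: ½ · (327 + 320.6) · 1.6 = 518.08.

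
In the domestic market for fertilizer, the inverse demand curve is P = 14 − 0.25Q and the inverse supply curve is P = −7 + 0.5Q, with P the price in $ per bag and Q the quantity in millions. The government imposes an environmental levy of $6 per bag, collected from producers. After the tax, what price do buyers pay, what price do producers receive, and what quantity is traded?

Buyers pay $9; producers receive $3; quantity = 20.

Rewrite in direct form: Qd = 56 − 4P and Qs = 2P + 14.
Before the tax: set 56 − 4P = 2P + 14 → P* = $7, Q* = 28.
With the tax collected from producers, supply shifts: Qs = 2(P − 6) + 14.
Solving gives Q = 20 with buyers paying $9 and producers receiving $3 (the $6 wedge).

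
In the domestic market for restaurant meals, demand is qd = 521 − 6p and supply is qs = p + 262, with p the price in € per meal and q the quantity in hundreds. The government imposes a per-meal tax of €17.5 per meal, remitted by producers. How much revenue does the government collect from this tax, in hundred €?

Without the tax, 521 − 6p = p + 262 gives 7p = 259, so p* = €37 and q* = 299.
With the tax collected from producers, supply shifts: qs = (p − 17.5) + 262.
Solving gives q = 284 with buyers paying €39.5 and producers receiving €22 (the €17.5 wedge).
Revenue = t · Q = 17.5 · 284 = €4970.

Tax revenue = €4970 hundred.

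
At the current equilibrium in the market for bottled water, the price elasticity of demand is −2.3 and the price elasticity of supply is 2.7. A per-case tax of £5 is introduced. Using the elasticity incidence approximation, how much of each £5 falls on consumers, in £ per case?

Incidence ratio: consumers' share ≈ εs / (εs + |εd|) = 2.7 / (2.7 + 2.3) = 0.54.
So consumers bear ≈ 0.54 × £5 = £2.7; suppliers bear £2.3.

Consumers bear ≈ £2.7 per case.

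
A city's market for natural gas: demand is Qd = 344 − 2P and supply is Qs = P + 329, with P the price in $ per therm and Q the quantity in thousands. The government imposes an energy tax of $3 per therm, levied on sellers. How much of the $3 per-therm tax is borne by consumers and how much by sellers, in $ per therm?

Consumers bear $1 per therm; sellers bear $2 per therm.

Before the tax: set 344 − 2P = P + 329 → P* = $5, Q* = 334.
With the tax collected from sellers, supply shifts: Qs = (P − 3) + 329.
New equilibrium: consumers pay $6, sellers receive $3, Q = 332. (Wedge: Pb − Ps = 3.)
Burden on consumers: $1; on sellers: $2. (They sum to $3.)
The less price-elastic side of the market bears the larger share of a per-unit tax.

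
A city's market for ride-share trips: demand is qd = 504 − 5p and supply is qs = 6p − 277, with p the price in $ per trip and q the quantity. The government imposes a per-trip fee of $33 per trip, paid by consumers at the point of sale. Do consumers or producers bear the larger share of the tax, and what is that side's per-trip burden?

Without the tax, 504 − 5p = 6p − 277 gives 11p = 781, so p* = $71 and q* = 149.
With the tax collected from consumers, demand (in seller-price terms) shifts: qd = 504 − 5(p + 33).
New equilibrium: consumers pay $89, producers receive $56, q = 59. (Wedge: pb − ps = 33.)
Per-trip burden: consumers $18, producers $15.
Consumers take the larger share because demand is less price-elastic here (demand slope 5 vs supply slope 6).
The less price-elastic side of the market bears the larger share of a per-unit tax.

Consumers bear the larger share: $18 per trip.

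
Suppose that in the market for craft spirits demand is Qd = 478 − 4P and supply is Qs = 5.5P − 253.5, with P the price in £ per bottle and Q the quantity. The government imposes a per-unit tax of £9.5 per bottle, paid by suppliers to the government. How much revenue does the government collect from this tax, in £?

Before the tax: set 478 − 4P = 5.5P − 253.5 → P* = £77, Q* = 170.
With the tax collected from suppliers, supply shifts: Qs = 5.5(P − 9.5) − 253.5.
Solving gives Q = 148 with buyers paying £82.5 and suppliers receiving £73 (the £9.5 wedge).
Revenue = t · Q = 9.5 · 148 = £1406.

Tax revenue = £1406.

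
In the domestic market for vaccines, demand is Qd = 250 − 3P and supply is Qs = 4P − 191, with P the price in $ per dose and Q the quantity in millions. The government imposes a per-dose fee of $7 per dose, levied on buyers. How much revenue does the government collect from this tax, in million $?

Tax revenue = $343 million.

Before the tax: set 250 − 3P = 4P − 191 → P* = $63, Q* = 61.
With the tax collected from buyers, demand (in seller-price terms) shifts: Qd = 250 − 3(P + 7).
New equilibrium: buyers pay $67, suppliers receive $60, Q = 49. (Wedge: Pb − Ps = 7.)
Revenue = t · Q = 7 · 49 = $343.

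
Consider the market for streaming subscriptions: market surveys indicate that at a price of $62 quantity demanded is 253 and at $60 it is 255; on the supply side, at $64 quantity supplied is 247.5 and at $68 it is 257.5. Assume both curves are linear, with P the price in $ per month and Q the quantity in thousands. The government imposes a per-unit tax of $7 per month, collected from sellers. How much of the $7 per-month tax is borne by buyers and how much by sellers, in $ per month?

Buyers bear $5 per month; sellers bear $2 per month.

Demand slope: (255 − 253)/(60 − 62) = -1, so Qd = 315 − P.
Supply slope: (257.5 − 247.5)/(68 − 64) = 2.5, so Qs = 2.5P + 87.5.
Before the tax: set 315 − P = 2.5P + 87.5 → P* = $65, Q* = 250.
With the tax collected from sellers, supply shifts: Qs = 2.5(P − 7) + 87.5.
Solving gives Q = 245 with buyers paying $70 and sellers receiving $63 (the $7 wedge).
Burden on buyers: $5; on sellers: $2. (They sum to $7.)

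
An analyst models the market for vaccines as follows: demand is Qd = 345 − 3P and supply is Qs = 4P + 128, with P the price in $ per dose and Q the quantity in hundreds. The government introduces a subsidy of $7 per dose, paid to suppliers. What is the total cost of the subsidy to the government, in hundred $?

Before the subsidy: set 345 − 3P = 4P + 128 → P* = $31, Q* = 252.
With a per-unit subsidy paid to suppliers, each receives P + 7 per unit sold, so supply becomes Qs = 4(P + 7) + 128.
New equilibrium: consumers pay $27, suppliers receive $34, Q = 264. (Wedge: Pb − Ps = −7.)
Outlay = t · Q = 7 · 264 = $1848.

Government outlay = $1848 hundred.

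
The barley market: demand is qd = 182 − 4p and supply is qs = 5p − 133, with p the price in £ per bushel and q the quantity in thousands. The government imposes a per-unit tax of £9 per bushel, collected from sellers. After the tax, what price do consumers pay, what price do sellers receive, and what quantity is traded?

Without the tax, 182 − 4p = 5p − 133 gives 9p = 315, so p* = £35 and q* = 42.
With the tax collected from sellers, supply shifts: qs = 5(p − 9) − 133.
New equilibrium: consumers pay £40, sellers receive £31, q = 22. (Wedge: pb − ps = 9.)
The less price-elastic side of the market bears the larger share of a per-unit tax.

Consumers pay £40; sellers receive £31; quantity = 22.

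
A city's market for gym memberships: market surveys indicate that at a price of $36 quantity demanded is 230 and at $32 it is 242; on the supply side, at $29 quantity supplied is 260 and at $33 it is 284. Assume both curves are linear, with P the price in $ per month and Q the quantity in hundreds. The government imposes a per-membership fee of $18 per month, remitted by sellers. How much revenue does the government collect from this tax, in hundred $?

Demand slope: (242 − 230)/(32 − 36) = -3, so Qd = 338 − 3P.
Supply slope: (284 − 260)/(33 − 29) = 6, so Qs = 6P + 86.
Before the tax: set 338 − 3P = 6P + 86 → P* = $28, Q* = 254.
With the tax collected from sellers, supply shifts: Qs = 6(P − 18) + 86.
New equilibrium: buyers pay $40, sellers receive $22, Q = 218. (Wedge: Pb − Ps = 18.)
Revenue = t · Q = 18 · 218 = $3924.

Tax revenue = $3924 hundred.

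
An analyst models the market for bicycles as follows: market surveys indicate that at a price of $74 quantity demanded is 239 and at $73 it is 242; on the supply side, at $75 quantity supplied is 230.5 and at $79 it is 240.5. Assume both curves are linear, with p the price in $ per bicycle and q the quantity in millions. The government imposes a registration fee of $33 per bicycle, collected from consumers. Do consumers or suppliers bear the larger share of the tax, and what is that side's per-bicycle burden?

Suppliers bear the larger share: $18 per bicycle.

Demand slope: (242 − 239)/(73 − 74) = -3, so qd = 461 − 3p.
Supply slope: (240.5 − 230.5)/(79 − 75) = 2.5, so qs = 2.5p + 43.
Before the tax: set 461 − 3p = 2.5p + 43 → p* = $76, q* = 233.
With the tax collected from consumers, demand (in seller-price terms) shifts: qd = 461 − 3(p + 33).
Solving gives q = 188 with consumers paying $91 and suppliers receiving $58 (the $33 wedge).
Per-bicycle burden: consumers $15, suppliers $18.
Suppliers take the larger share because supply is less price-elastic here (demand slope 3 vs supply slope 2.5).
The less price-elastic side of the market bears the larger share of a per-unit tax.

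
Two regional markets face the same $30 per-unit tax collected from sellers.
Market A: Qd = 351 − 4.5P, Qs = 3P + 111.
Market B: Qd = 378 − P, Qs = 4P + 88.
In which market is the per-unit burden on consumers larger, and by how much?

Market A: pre-tax P* = $32, Q* = 207; post-tax Q = 153; per-unit burden on consumers = $12.
Market B: pre-tax P* = $58, Q* = 320; post-tax Q = 296; per-unit burden on consumers = $24.
Difference: $12 vs $24 → market B is larger by $12.

Market B, by $12.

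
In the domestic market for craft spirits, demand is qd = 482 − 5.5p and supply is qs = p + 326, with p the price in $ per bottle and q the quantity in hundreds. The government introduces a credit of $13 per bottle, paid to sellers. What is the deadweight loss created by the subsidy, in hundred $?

Before the subsidy: set 482 − 5.5p = p + 326 → p* = $24, q* = 350.
With a per-unit subsidy paid to sellers, each receives p + 13 per unit sold, so supply becomes qs = (p + 13) + 326.
New equilibrium: buyers pay $22, sellers receive $35, q = 361. (Wedge: pb − ps = −13.)
Quantity rises by |ΔQ| = |350 − 361| = 11.
DWL = ½ · t · |ΔQ| = ½ · 13 · 11 = $71.5.

Deadweight loss = $71.5 hundred.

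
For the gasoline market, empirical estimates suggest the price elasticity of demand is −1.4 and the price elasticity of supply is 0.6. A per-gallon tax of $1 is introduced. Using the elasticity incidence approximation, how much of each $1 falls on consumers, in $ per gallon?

Incidence ratio: consumers' share ≈ εs / (εs + |εd|) = 0.6 / (0.6 + 1.4) = 0.3.
So consumers bear ≈ 0.3 × $1 = $0.3; suppliers bear $0.7.

Consumers bear ≈ $0.3 per gallon.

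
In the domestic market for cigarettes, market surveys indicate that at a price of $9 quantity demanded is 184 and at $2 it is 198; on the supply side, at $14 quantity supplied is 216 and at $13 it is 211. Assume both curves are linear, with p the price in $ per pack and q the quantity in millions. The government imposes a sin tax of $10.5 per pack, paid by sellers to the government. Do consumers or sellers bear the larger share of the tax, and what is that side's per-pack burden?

Demand slope: (198 − 184)/(2 − 9) = -2, so qd = 202 − 2p.
Supply slope: (211 − 216)/(13 − 14) = 5, so qs = 5p + 146.
Without the tax, 202 − 2p = 5p + 146 gives 7p = 56, so p* = $8 and q* = 186.
With the tax collected from sellers, supply shifts: qs = 5(p − 10.5) + 146.
Solving gives q = 171 with consumers paying $15.5 and sellers receiving $5 (the $10.5 wedge).
Per-pack burden: consumers $7.5, sellers $3.
Consumers take the larger share because demand is less price-elastic here (demand slope 2 vs supply slope 5).

Consumers bear the larger share: $7.5 per pack.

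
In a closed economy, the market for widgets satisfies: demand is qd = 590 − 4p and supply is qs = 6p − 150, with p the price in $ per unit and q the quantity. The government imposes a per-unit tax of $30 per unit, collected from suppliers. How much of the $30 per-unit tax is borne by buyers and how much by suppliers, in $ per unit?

Buyers bear $18 per unit; suppliers bear $12 per unit.

Before the tax: set 590 − 4p = 6p − 150 → p* = $74, q* = 294.
With the tax collected from suppliers, supply shifts: qs = 6(p − 30) − 150.
Solving gives q = 222 with buyers paying $92 and suppliers receiving $62 (the $30 wedge).
Burden on buyers: $18; on suppliers: $12. (They sum to $30.)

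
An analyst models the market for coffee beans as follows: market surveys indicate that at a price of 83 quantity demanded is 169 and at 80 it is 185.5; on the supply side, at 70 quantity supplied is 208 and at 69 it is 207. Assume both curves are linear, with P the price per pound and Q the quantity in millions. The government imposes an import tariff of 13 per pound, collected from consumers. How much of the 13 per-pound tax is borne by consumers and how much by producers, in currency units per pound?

Demand slope: (185.5 − 169)/(80 − 83) = -5.5, so Qd = 625.5 − 5.5P.
Supply slope: (207 − 208)/(69 − 70) = 1, so Qs = P + 138.
Without the tax, 625.5 − 5.5P = P + 138 gives 6.5P = 487.5, so P* = 75 and Q* = 213.
With the tax collected from consumers, demand (in seller-price terms) shifts: Qd = 625.5 − 5.5(P + 13).
Solving gives Q = 202 with consumers paying 77 and producers receiving 64 (the 13 wedge).
Burden on consumers: 2; on producers: 11. (They sum to 13.)

Consumers bear 2 per pound; producers bear 11 per pound.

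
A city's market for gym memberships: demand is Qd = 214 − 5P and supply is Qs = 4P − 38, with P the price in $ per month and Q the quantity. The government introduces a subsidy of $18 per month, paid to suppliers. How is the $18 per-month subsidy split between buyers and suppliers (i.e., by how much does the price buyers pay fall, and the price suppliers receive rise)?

Before the subsidy: set 214 − 5P = 4P − 38 → P* = $28, Q* = 74.
With a per-unit subsidy paid to suppliers, each receives P + 18 per unit sold, so supply becomes Qs = 4(P + 18) − 38.
New equilibrium: buyers pay $20, suppliers receive $38, Q = 114. (Wedge: Pb − Ps = −18.)
Gain to buyers: $8; to suppliers: $10. (They sum to $18.)

Buyers gain $8 per month; suppliers gain $10 per month.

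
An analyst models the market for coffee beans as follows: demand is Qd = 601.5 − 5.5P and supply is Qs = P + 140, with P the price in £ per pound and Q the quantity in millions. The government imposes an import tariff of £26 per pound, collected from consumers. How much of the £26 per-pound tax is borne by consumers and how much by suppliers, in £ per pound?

Without the tax, 601.5 − 5.5P = P + 140 gives 6.5P = 461.5, so P* = £71 and Q* = 211.
With the tax collected from consumers, demand (in seller-price terms) shifts: Qd = 601.5 − 5.5(P + 26).
New equilibrium: consumers pay £75, suppliers receive £49, Q = 189. (Wedge: Pb − Ps = 26.)
Burden on consumers: £4; on suppliers: £22. (They sum to £26.)

Consumers bear £4 per pound; suppliers bear £22 per pound.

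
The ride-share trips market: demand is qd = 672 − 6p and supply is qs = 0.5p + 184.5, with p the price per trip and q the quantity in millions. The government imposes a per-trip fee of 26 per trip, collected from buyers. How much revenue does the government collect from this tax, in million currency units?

Tax revenue = 5460 million.

Before the tax: set 672 − 6p = 0.5p + 184.5 → p* = 75, q* = 222.
With the tax collected from buyers, demand (in seller-price terms) shifts: qd = 672 − 6(p + 26).
Solving gives q = 210 with buyers paying 77 and suppliers receiving 51 (the 26 wedge).
Revenue = t · Q = 26 · 210 = 5460.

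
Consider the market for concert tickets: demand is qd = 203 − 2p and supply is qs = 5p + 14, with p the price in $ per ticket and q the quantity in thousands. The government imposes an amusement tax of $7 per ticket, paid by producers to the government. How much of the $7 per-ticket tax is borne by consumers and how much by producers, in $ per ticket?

Before the tax: set 203 − 2p = 5p + 14 → p* = $27, q* = 149.
With the tax collected from producers, supply shifts: qs = 5(p − 7) + 14.
Solving gives q = 139 with consumers paying $32 and producers receiving $25 (the $7 wedge).
Burden on consumers: $5; on producers: $2. (They sum to $7.)

Consumers bear $5 per ticket; producers bear $2 per ticket.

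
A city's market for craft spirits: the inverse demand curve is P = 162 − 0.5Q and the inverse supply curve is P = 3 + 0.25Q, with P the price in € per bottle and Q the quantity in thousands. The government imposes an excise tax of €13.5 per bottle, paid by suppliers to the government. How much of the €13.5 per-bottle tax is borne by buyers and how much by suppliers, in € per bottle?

Buyers bear €9 per bottle; suppliers bear €4.5 per bottle.

Rewrite in direct form: Qd = 324 − 2P and Qs = 4P − 12.
Before the tax: set 324 − 2P = 4P − 12 → P* = €56, Q* = 212.
With the tax collected from suppliers, supply shifts: Qs = 4(P − 13.5) − 12.
Solving gives Q = 194 with buyers paying €65 and suppliers receiving €51.5 (the €13.5 wedge).
Burden on buyers: €9; on suppliers: €4.5. (They sum to €13.5.)
The less price-elastic side of the market bears the larger share of a per-unit tax.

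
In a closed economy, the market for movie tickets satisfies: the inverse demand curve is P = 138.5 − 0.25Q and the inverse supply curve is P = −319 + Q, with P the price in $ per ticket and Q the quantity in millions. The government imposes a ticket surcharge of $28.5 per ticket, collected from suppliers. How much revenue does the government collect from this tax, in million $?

Inverting to Q(P) form: Qd = 554 − 4P; Qs = P + 319.
Before the tax: set 554 − 4P = P + 319 → P* = $47, Q* = 366.
With the tax collected from suppliers, supply shifts: Qs = (P − 28.5) + 319.
Solving gives Q = 343.2 with buyers paying $52.7 and suppliers receiving $24.2 (the $28.5 wedge).
Revenue = t · Q = 28.5 · 343.2 = $9781.2.

Tax revenue = $9781.2 million.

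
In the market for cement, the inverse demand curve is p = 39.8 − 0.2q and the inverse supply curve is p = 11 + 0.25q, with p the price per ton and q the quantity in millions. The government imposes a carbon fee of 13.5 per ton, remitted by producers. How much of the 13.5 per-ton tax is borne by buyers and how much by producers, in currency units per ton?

Buyers bear 6 per ton; producers bear 7.5 per ton.

Rewrite in direct form: qd = 199 − 5p and qs = 4p − 44.
Without the tax, 199 − 5p = 4p − 44 gives 9p = 243, so p* = 27 and q* = 64.
With the tax collected from producers, supply shifts: qs = 4(p − 13.5) − 44.
Solving gives q = 34 with buyers paying 33 and producers receiving 19.5 (the 13.5 wedge).
Burden on buyers: 6; on producers: 7.5. (They sum to 13.5.)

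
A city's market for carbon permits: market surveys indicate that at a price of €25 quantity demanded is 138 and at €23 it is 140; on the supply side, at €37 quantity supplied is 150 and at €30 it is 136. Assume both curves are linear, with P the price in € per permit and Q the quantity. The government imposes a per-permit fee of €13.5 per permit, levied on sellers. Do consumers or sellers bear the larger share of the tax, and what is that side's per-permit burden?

Consumers bear the larger share: €9 per permit.

Demand slope: (140 − 138)/(23 − 25) = -1, so Qd = 163 − P.
Supply slope: (136 − 150)/(30 − 37) = 2, so Qs = 2P + 76.
Before the tax: set 163 − P = 2P + 76 → P* = €29, Q* = 134.
With the tax collected from sellers, supply shifts: Qs = 2(P − 13.5) + 76.
New equilibrium: consumers pay €38, sellers receive €24.5, Q = 125. (Wedge: Pb − Ps = 13.5.)
Per-permit burden: consumers €9, sellers €4.5.
Consumers take the larger share because demand is less price-elastic here (demand slope 1 vs supply slope 2).
The less price-elastic side of the market bears the larger share of a per-unit tax.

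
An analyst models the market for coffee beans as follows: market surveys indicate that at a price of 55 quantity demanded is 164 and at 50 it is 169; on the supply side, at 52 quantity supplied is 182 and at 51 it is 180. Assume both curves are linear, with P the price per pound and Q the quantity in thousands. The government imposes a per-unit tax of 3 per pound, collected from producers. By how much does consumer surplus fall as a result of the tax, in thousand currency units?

Consumer surplus falls by 342 thousand.

Demand slope: (169 − 164)/(50 − 55) = -1, so Qd = 219 − P.
Supply slope: (180 − 182)/(51 − 52) = 2, so Qs = 2P + 78.
Before the tax: set 219 − P = 2P + 78 → P* = 47, Q* = 172.
With the tax collected from producers, supply shifts: Qs = 2(P − 3) + 78.
New equilibrium: buyers pay 49, producers receive 46, Q = 170. (Wedge: Pb − Ps = 3.)
ΔCS is the trapezoid between Q = 170 and Q = 172 of height 2: ½ · (172 + 170) · 2 = 342.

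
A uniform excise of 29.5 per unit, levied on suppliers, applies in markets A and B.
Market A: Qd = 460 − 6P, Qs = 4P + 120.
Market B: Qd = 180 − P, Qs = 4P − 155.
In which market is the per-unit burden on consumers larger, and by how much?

Market A: pre-tax P* = 34, Q* = 256; post-tax Q = 185.2; per-unit burden on consumers = 11.8.
Market B: pre-tax P* = 67, Q* = 113; post-tax Q = 89.4; per-unit burden on consumers = 23.6.
Difference: 11.8 vs 23.6 → market B is larger by 11.8.

Market B, by 11.8.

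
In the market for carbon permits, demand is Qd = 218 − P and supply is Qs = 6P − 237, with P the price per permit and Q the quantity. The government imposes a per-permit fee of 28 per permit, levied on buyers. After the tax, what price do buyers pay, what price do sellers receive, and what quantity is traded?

Before the tax: set 218 − P = 6P − 237 → P* = 65, Q* = 153.
With the tax collected from buyers, demand (in seller-price terms) shifts: Qd = 218 − (P + 28).
Solving gives Q = 129 with buyers paying 89 and sellers receiving 61 (the 28 wedge).
The less price-elastic side of the market bears the larger share of a per-unit tax.

Buyers pay 89; sellers receive 61; quantity = 129.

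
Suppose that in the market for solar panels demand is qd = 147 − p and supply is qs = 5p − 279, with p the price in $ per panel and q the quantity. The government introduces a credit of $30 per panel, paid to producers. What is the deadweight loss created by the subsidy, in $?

Deadweight loss = $375.

Without the subsidy, 147 − p = 5p − 279 gives 6p = 426, so p* = $71 and q* = 76.
With a per-unit subsidy paid to producers, each receives p + 30 per unit sold, so supply becomes qs = 5(p + 30) − 279.
New equilibrium: buyers pay $46, producers receive $76, q = 101. (Wedge: pb − ps = −30.)
Quantity rises by |ΔQ| = |76 − 101| = 25.
DWL = ½ · t · |ΔQ| = ½ · 30 · 25 = $375.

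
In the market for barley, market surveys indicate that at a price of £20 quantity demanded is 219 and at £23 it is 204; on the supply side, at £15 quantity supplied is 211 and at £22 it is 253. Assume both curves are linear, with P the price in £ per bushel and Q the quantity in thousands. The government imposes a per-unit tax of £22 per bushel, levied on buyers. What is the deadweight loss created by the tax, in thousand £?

Deadweight loss = £660 thousand.

Demand slope: (204 − 219)/(23 − 20) = -5, so Qd = 319 − 5P.
Supply slope: (253 − 211)/(22 − 15) = 6, so Qs = 6P + 121.
Without the tax, 319 − 5P = 6P + 121 gives 11P = 198, so P* = £18 and Q* = 229.
With the tax collected from buyers, demand (in seller-price terms) shifts: Qd = 319 − 5(P + 22).
Solving gives Q = 169 with buyers paying £30 and sellers receiving £8 (the £22 wedge).
Quantity falls by |ΔQ| = |229 − 169| = 60.
DWL = ½ · t · |ΔQ| = ½ · 22 · 60 = £660.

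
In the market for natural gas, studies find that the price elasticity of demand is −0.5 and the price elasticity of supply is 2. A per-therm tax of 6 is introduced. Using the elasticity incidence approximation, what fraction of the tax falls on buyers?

Buyers' share ≈ 0.8.

Incidence ratio: buyers' share ≈ εs / (εs + |εd|) = 2 / (2 + 0.5) = 0.8.
Supply is the more elastic side, so buyers bear the larger share.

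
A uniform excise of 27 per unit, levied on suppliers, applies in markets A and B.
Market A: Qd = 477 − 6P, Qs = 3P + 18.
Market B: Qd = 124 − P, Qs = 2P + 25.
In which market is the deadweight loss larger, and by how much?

Market A: pre-tax P* = 51, Q* = 171; post-tax Q = 117; deadweight loss = 729.
Market B: pre-tax P* = 33, Q* = 91; post-tax Q = 73; deadweight loss = 243.
Difference: 729 vs 243 → market A is larger by 486.

Market A, by 486.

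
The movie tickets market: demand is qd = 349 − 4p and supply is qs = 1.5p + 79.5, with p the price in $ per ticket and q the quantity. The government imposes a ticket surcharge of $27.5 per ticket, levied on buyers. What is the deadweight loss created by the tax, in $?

Without the tax, 349 − 4p = 1.5p + 79.5 gives 5.5p = 269.5, so p* = $49 and q* = 153.
With the tax collected from buyers, demand (in seller-price terms) shifts: qd = 349 − 4(p + 27.5).
Solving gives q = 123 with buyers paying $56.5 and sellers receiving $29 (the $27.5 wedge).
Quantity falls by |ΔQ| = |153 − 123| = 30.
DWL = ½ · t · |ΔQ| = ½ · 27.5 · 30 = $412.5.

Deadweight loss = $412.5.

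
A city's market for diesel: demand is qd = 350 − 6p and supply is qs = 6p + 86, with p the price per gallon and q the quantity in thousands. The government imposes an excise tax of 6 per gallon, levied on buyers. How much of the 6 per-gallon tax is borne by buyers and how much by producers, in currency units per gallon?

Buyers bear 3 per gallon; producers bear 3 per gallon.

Without the tax, 350 − 6p = 6p + 86 gives 12p = 264, so p* = 22 and q* = 218.
With the tax collected from buyers, demand (in seller-price terms) shifts: qd = 350 − 6(p + 6).
New equilibrium: buyers pay 25, producers receive 19, q = 200. (Wedge: pb − ps = 6.)
Burden on buyers: 3; on producers: 3. (They sum to 6.)
The less price-elastic side of the market bears the larger share of a per-unit tax.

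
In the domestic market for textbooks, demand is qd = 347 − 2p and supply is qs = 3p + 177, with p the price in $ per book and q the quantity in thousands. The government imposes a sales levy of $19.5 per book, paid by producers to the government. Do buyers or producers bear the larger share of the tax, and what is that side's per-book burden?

Without the tax, 347 − 2p = 3p + 177 gives 5p = 170, so p* = $34 and q* = 279.
With the tax collected from producers, supply shifts: qs = 3(p − 19.5) + 177.
Solving gives q = 255.6 with buyers paying $45.7 and producers receiving $26.2 (the $19.5 wedge).
Per-book burden: buyers $11.7, producers $7.8.
Buyers take the larger share because demand is less price-elastic here (demand slope 2 vs supply slope 3).
The less price-elastic side of the market bears the larger share of a per-unit tax.

Buyers bear the larger share: $11.7 per book.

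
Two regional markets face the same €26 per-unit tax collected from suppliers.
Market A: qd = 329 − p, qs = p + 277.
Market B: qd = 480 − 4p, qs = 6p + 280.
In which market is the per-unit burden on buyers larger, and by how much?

Market B, by €2.6.

Market A: pre-tax p* = €26, q* = 303; post-tax q = 290; per-unit burden on buyers = €13.
Market B: pre-tax p* = €20, q* = 400; post-tax q = 337.6; per-unit burden on buyers = €15.6.
Difference: €13 vs €15.6 → market B is larger by €2.6.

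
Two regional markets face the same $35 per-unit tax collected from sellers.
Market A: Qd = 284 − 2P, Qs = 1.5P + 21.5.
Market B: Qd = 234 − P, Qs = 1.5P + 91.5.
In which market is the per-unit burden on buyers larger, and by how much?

Market A: pre-tax P* = $75, Q* = 134; post-tax Q = 104; per-unit burden on buyers = $15.
Market B: pre-tax P* = $57, Q* = 177; post-tax Q = 156; per-unit burden on buyers = $21.
Difference: $15 vs $21 → market B is larger by $6.

Market B, by $6.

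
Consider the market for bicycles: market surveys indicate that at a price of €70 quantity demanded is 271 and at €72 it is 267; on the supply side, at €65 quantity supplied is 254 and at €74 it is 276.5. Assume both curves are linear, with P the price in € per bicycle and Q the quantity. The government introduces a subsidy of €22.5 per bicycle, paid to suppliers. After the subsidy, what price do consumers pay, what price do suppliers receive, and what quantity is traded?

Consumers pay €58.5; suppliers receive €81; quantity = 294.

Demand slope: (267 − 271)/(72 − 70) = -2, so Qd = 411 − 2P.
Supply slope: (276.5 − 254)/(74 − 65) = 2.5, so Qs = 2.5P + 91.5.
Without the subsidy, 411 − 2P = 2.5P + 91.5 gives 4.5P = 319.5, so P* = €71 and Q* = 269.
With a per-unit subsidy paid to suppliers, each receives P + 22.5 per unit sold, so supply becomes Qs = 2.5(P + 22.5) + 91.5.
Solving gives Q = 294 with consumers paying €58.5 and suppliers receiving €81 (the €22.5 wedge).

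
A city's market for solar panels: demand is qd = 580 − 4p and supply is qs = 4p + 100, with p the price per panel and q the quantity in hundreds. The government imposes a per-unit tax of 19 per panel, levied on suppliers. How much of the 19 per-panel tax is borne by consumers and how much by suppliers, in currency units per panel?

Consumers bear 9.5 per panel; suppliers bear 9.5 per panel.

Without the tax, 580 − 4p = 4p + 100 gives 8p = 480, so p* = 60 and q* = 340.
With the tax collected from suppliers, supply shifts: qs = 4(p − 19) + 100.
Solving gives q = 302 with consumers paying 69.5 and suppliers receiving 50.5 (the 19 wedge).
Burden on consumers: 9.5; on suppliers: 9.5. (They sum to 19.)
The less price-elastic side of the market bears the larger share of a per-unit tax.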